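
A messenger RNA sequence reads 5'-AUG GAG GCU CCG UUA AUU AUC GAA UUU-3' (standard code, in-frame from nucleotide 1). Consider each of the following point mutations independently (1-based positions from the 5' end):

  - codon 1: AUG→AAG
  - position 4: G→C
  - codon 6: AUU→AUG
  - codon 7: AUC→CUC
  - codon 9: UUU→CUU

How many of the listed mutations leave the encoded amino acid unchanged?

0

Codon 1: AUG (Met) → AAG (Lys) — missense.
Codon 2: GAG (Glu) → CAG (Gln) — missense.
Codon 6: AUU (Ile) → AUG (Met) — missense.
Codon 7: AUC (Ile) → CUC (Leu) — missense.
Codon 9: UUU (Phe) → CUU (Leu) — missense.
Synonymous: 0 of 5.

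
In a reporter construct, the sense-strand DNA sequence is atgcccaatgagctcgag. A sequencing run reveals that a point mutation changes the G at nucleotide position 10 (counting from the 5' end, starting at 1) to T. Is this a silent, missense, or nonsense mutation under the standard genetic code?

Position 10 falls in codon 4: GAG → Glu.
After the substitution the codon is TAG → Stop.
The new codon is a stop codon, so this is a nonsense mutation.

nonsense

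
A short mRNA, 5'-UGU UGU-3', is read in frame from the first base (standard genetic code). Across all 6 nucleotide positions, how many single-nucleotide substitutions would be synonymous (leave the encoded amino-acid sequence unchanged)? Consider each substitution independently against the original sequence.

Codon 1 (UGU, Cys): 1 synonymous substitution.
Codon 2 (UGU, Cys): 1 synonymous substitution.
Total: 1 + 1 = 2.

2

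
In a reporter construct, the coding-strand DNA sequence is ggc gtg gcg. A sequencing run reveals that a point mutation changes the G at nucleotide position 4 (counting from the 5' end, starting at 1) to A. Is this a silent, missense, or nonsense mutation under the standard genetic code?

missense

Position 4 falls in codon 2: GTG → Val.
After the substitution the codon is ATG → Met.
Val ≠ Met, so this is a missense mutation.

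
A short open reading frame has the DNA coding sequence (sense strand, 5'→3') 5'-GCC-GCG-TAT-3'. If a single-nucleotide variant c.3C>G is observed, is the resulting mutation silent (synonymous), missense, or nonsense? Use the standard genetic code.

silent

Position 3 falls in codon 1: GCC → Ala.
After the substitution the codon is GCG → Ala.
Both encode Ala, so the change is synonymous.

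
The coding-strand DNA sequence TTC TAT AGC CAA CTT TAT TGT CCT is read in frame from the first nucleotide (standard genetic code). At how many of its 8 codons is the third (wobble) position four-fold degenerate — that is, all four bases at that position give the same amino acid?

Codon 1 TTC (Phe): third position 2-fold.
Codon 2 TAT (Tyr): third position 2-fold.
Codon 3 AGC (Ser): third position 2-fold.
Codon 4 CAA (Gln): third position 2-fold.
Codon 5 CTT (Leu): third position 4-fold.
Codon 6 TAT (Tyr): third position 2-fold.
Codon 7 TGT (Cys): third position 2-fold.
Codon 8 CCT (Pro): third position 4-fold.
Four-fold degenerate third positions: 2.

2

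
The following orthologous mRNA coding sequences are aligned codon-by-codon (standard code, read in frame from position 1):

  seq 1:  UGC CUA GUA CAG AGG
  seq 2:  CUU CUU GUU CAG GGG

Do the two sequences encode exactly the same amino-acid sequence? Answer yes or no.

Codon 1: UGC Cys / CUU Leu — nonsynonymous.
Codon 2: CUA Leu / CUU Leu — synonymous.
Codon 3: GUA Val / GUU Val — synonymous.
Codon 4: CAG Gln / CAG Gln — identical.
Codon 5: AGG Arg / GGG Gly — nonsynonymous.
Nonsynonymous differences: 2 → different protein.

no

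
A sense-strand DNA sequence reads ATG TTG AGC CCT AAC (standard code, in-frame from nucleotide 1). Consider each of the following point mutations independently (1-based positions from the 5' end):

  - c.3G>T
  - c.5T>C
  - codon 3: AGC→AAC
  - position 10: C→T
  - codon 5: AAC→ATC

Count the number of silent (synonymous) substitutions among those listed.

Codon 1: ATG (Met) → ATT (Ile) — missense.
Codon 2: TTG (Leu) → TCG (Ser) — missense.
Codon 3: AGC (Ser) → AAC (Asn) — missense.
Codon 4: CCT (Pro) → TCT (Ser) — missense.
Codon 5: AAC (Asn) → ATC (Ile) — missense.
Synonymous: 0 of 5.

0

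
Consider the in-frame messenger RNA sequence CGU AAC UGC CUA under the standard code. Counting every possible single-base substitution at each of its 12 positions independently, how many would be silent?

9

Codon 1 (CGU, Arg): 3 synonymous substitutions.
Codon 2 (AAC, Asn): 1 synonymous substitution.
Codon 3 (UGC, Cys): 1 synonymous substitution.
Codon 4 (CUA, Leu): 4 synonymous substitutions.
Total: 3 + 1 + 1 + 4 = 9.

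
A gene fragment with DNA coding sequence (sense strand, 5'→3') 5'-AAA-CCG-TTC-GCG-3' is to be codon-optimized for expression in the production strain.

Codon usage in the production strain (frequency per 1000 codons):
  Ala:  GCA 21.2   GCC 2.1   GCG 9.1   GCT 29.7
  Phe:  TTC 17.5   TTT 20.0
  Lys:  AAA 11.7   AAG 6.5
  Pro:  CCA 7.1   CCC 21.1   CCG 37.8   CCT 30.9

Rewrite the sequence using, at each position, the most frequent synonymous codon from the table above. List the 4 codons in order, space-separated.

AAA CCG TTT GCT

Codon 1 (Lys): best is AAA at 11.7.
Codon 2 (Pro): best is CCG at 37.8.
Codon 3 (Phe): best is TTT at 20.0.
Codon 4 (Ala): best is GCT at 29.7.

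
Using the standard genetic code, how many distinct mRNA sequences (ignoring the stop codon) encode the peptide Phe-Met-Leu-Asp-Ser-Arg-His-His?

Phe: 2 codons.
Met: 1 codon.
Leu: 6 codons.
Asp: 2 codons.
Ser: 6 codons.
Arg: 6 codons.
His: 2 codons.
His: 2 codons.
2 × 1 × 6 × 2 × 6 × 6 × 2 × 2 = 3456.

3456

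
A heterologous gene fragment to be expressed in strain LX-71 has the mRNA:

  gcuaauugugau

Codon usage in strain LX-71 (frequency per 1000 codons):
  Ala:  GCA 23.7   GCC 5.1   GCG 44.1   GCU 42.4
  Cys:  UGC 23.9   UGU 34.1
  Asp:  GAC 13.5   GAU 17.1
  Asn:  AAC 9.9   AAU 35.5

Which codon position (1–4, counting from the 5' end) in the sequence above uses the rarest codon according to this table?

Codon 1 GCU (Ala): 42.4 per 1000.
Codon 2 AAU (Asn): 35.5 per 1000.
Codon 3 UGU (Cys): 34.1 per 1000.
Codon 4 GAU (Asp): 17.1 per 1000.
Lowest frequency is 17.1 at codon 4.

4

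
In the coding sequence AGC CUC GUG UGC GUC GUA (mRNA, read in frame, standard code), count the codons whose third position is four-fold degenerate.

4

Codon 1 AGC (Ser): third position 2-fold.
Codon 2 CUC (Leu): third position 4-fold.
Codon 3 GUG (Val): third position 4-fold.
Codon 4 UGC (Cys): third position 2-fold.
Codon 5 GUC (Val): third position 4-fold.
Codon 6 GUA (Val): third position 4-fold.
Four-fold degenerate third positions: 4.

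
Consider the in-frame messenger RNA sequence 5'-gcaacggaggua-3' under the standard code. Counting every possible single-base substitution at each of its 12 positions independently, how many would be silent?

10

Codon 1 (GCA, Ala): 3 synonymous substitutions.
Codon 2 (ACG, Thr): 3 synonymous substitutions.
Codon 3 (GAG, Glu): 1 synonymous substitution.
Codon 4 (GUA, Val): 3 synonymous substitutions.
Total: 3 + 3 + 1 + 3 = 10.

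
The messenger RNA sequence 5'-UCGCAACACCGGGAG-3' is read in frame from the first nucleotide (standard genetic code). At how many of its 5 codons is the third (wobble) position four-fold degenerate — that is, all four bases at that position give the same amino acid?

2

Codon 1 UCG (Ser): third position 4-fold.
Codon 2 CAA (Gln): third position 2-fold.
Codon 3 CAC (His): third position 2-fold.
Codon 4 CGG (Arg): third position 4-fold.
Codon 5 GAG (Glu): third position 2-fold.
Four-fold degenerate third positions: 2.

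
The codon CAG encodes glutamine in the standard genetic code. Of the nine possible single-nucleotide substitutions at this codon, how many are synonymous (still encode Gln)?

Position 1: none → 0 synonymous.
Position 2: none → 0 synonymous.
Position 3: CAA → 1 synonymous.
Total: 0 + 0 + 1 = 1.

1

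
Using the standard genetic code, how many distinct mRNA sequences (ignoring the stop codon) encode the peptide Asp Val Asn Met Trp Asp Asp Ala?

Asp: 2 codons.
Val: 4 codons.
Asn: 2 codons.
Met: 1 codon.
Trp: 1 codon.
Asp: 2 codons.
Asp: 2 codons.
Ala: 4 codons.
2 × 4 × 2 × 1 × 1 × 2 × 2 × 4 = 256.

256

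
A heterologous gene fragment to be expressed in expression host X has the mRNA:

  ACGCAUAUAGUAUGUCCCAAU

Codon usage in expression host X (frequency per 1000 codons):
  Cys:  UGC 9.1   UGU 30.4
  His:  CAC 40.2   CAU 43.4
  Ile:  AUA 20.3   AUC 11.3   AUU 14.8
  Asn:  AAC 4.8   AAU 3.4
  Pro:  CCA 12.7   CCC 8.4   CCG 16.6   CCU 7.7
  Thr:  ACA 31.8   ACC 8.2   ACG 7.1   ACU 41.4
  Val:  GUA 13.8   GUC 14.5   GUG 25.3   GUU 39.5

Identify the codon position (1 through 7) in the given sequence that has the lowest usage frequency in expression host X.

7

Codon 1 ACG (Thr): 7.1 per 1000.
Codon 2 CAU (His): 43.4 per 1000.
Codon 3 AUA (Ile): 20.3 per 1000.
Codon 4 GUA (Val): 13.8 per 1000.
Codon 5 UGU (Cys): 30.4 per 1000.
Codon 6 CCC (Pro): 8.4 per 1000.
Codon 7 AAU (Asn): 3.4 per 1000.
Lowest frequency is 3.4 at codon 7.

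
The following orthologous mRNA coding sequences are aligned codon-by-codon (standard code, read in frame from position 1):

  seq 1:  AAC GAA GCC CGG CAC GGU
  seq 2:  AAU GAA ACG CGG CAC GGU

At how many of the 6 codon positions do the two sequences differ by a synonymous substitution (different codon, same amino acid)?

1

Codon 1: AAC Asn / AAU Asn — synonymous.
Codon 2: GAA Glu / GAA Glu — identical.
Codon 3: GCC Ala / ACG Thr — nonsynonymous.
Codon 4: CGG Arg / CGG Arg — identical.
Codon 5: CAC His / CAC His — identical.
Codon 6: GGU Gly / GGU Gly — identical.
Synonymous differences: 1.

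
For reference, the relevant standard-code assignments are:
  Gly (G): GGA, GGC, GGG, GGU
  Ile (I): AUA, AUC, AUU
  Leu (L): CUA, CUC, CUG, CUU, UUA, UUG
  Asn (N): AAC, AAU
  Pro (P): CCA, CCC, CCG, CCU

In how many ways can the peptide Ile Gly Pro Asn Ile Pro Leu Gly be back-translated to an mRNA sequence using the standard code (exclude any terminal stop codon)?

27648

Ile: 3 codons.
Gly: 4 codons.
Pro: 4 codons.
Asn: 2 codons.
Ile: 3 codons.
Pro: 4 codons.
Leu: 6 codons.
Gly: 4 codons.
3 × 4 × 4 × 2 × 3 × 4 × 6 × 4 = 27648.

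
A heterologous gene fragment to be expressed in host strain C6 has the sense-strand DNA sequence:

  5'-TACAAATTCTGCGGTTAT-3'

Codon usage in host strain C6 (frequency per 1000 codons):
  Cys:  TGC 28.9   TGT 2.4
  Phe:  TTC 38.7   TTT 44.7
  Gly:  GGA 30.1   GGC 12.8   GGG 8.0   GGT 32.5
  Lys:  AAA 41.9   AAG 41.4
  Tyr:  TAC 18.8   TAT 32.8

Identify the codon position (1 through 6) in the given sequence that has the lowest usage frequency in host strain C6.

Codon 1 TAC (Tyr): 18.8 per 1000.
Codon 2 AAA (Lys): 41.9 per 1000.
Codon 3 TTC (Phe): 38.7 per 1000.
Codon 4 TGC (Cys): 28.9 per 1000.
Codon 5 GGT (Gly): 32.5 per 1000.
Codon 6 TAT (Tyr): 32.8 per 1000.
Lowest frequency is 18.8 at codon 1.

1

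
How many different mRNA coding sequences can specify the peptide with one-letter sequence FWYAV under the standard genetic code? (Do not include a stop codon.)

64

Phe: 2 codons.
Trp: 1 codon.
Tyr: 2 codons.
Ala: 4 codons.
Val: 4 codons.
2 × 1 × 2 × 4 × 4 = 64.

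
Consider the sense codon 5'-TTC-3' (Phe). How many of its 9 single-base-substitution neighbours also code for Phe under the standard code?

1

Position 1: none → 0 synonymous.
Position 2: none → 0 synonymous.
Position 3: TTT → 1 synonymous.
Total: 0 + 0 + 1 = 1.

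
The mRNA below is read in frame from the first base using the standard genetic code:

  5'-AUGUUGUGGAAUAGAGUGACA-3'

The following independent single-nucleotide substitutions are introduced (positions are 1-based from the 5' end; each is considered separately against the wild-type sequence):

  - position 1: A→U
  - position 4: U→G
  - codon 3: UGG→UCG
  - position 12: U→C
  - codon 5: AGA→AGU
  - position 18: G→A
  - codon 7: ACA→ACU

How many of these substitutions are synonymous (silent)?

3

Codon 1: AUG (Met) → UUG (Leu) — missense.
Codon 2: UUG (Leu) → GUG (Val) — missense.
Codon 3: UGG (Trp) → UCG (Ser) — missense.
Codon 4: AAU (Asn) → AAC (Asn) — synonymous.
Codon 5: AGA (Arg) → AGU (Ser) — missense.
Codon 6: GUG (Val) → GUA (Val) — synonymous.
Codon 7: ACA (Thr) → ACU (Thr) — synonymous.
Synonymous: 3 of 7.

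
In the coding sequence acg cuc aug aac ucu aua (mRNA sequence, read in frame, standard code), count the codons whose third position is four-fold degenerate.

3

Codon 1 ACG (Thr): third position 4-fold.
Codon 2 CUC (Leu): third position 4-fold.
Codon 3 AUG (Met): third position 1-fold.
Codon 4 AAC (Asn): third position 2-fold.
Codon 5 UCU (Ser): third position 4-fold.
Codon 6 AUA (Ile): third position 3-fold.
Four-fold degenerate third positions: 3.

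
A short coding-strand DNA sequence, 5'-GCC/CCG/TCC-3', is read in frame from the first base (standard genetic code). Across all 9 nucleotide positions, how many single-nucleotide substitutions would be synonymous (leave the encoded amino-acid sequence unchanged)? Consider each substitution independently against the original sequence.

9

Codon 1 (GCC, Ala): 3 synonymous substitutions.
Codon 2 (CCG, Pro): 3 synonymous substitutions.
Codon 3 (TCC, Ser): 3 synonymous substitutions.
Total: 3 + 3 + 3 = 9.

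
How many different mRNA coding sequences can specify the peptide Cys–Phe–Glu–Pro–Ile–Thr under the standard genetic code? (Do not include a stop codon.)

Cys: 2 codons.
Phe: 2 codons.
Glu: 2 codons.
Pro: 4 codons.
Ile: 3 codons.
Thr: 4 codons.
2 × 2 × 2 × 4 × 3 × 4 = 384.

384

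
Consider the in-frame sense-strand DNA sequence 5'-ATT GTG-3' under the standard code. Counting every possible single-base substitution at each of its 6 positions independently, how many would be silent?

5

Codon 1 (ATT, Ile): 2 synonymous substitutions.
Codon 2 (GTG, Val): 3 synonymous substitutions.
Total: 2 + 3 = 5.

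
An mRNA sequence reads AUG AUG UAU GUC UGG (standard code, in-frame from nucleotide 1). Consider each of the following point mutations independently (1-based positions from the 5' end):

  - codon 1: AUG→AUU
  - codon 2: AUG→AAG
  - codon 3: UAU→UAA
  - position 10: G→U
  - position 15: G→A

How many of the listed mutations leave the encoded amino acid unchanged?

0

Codon 1: AUG (Met) → AUU (Ile) — missense.
Codon 2: AUG (Met) → AAG (Lys) — missense.
Codon 3: UAU (Tyr) → UAA (Stop) — nonsense.
Codon 4: GUC (Val) → UUC (Phe) — missense.
Codon 5: UGG (Trp) → UGA (Stop) — nonsense.
Synonymous: 0 of 5.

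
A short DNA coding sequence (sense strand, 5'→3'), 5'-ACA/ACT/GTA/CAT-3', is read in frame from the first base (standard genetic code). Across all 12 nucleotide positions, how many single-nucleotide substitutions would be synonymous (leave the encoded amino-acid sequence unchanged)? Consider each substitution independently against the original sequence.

Codon 1 (ACA, Thr): 3 synonymous substitutions.
Codon 2 (ACT, Thr): 3 synonymous substitutions.
Codon 3 (GTA, Val): 3 synonymous substitutions.
Codon 4 (CAT, His): 1 synonymous substitution.
Total: 3 + 3 + 3 + 1 = 10.

10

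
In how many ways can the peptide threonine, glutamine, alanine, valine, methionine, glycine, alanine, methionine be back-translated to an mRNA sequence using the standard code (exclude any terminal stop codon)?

Thr: 4 codons.
Gln: 2 codons.
Ala: 4 codons.
Val: 4 codons.
Met: 1 codon.
Gly: 4 codons.
Ala: 4 codons.
Met: 1 codon.
4 × 2 × 4 × 4 × 1 × 4 × 4 × 1 = 2048.

2048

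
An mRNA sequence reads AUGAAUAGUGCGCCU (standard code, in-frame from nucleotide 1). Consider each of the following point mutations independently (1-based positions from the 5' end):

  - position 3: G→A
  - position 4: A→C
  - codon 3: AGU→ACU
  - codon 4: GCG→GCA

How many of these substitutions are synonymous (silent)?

1

Codon 1: AUG (Met) → AUA (Ile) — missense.
Codon 2: AAU (Asn) → CAU (His) — missense.
Codon 3: AGU (Ser) → ACU (Thr) — missense.
Codon 4: GCG (Ala) → GCA (Ala) — synonymous.
Synonymous: 1 of 4.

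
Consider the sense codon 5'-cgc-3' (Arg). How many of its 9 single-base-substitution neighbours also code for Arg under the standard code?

3

Position 1: none → 0 synonymous.
Position 2: none → 0 synonymous.
Position 3: CGU, CGA, CGG → 3 synonymous.
Total: 0 + 0 + 3 = 3.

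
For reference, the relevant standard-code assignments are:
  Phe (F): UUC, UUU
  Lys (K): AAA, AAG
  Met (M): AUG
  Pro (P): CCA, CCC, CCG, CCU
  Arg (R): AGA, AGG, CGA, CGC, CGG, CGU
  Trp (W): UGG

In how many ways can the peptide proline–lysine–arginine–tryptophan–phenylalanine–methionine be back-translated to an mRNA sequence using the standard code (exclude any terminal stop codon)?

96

Pro: 4 codons.
Lys: 2 codons.
Arg: 6 codons.
Trp: 1 codon.
Phe: 2 codons.
Met: 1 codon.
4 × 2 × 6 × 1 × 2 × 1 = 96.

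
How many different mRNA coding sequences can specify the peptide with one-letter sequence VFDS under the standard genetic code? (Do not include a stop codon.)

Val: 4 codons.
Phe: 2 codons.
Asp: 2 codons.
Ser: 6 codons.
4 × 2 × 2 × 6 = 96.

96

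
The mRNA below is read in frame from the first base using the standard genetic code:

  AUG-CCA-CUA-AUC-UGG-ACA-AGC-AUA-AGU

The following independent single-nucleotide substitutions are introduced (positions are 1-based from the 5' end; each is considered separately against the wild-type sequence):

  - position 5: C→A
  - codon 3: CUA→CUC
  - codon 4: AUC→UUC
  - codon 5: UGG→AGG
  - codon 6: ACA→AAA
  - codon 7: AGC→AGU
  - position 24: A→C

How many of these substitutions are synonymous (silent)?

Codon 2: CCA (Pro) → CAA (Gln) — missense.
Codon 3: CUA (Leu) → CUC (Leu) — synonymous.
Codon 4: AUC (Ile) → UUC (Phe) — missense.
Codon 5: UGG (Trp) → AGG (Arg) — missense.
Codon 6: ACA (Thr) → AAA (Lys) — missense.
Codon 7: AGC (Ser) → AGU (Ser) — synonymous.
Codon 8: AUA (Ile) → AUC (Ile) — synonymous.
Synonymous: 3 of 7.

3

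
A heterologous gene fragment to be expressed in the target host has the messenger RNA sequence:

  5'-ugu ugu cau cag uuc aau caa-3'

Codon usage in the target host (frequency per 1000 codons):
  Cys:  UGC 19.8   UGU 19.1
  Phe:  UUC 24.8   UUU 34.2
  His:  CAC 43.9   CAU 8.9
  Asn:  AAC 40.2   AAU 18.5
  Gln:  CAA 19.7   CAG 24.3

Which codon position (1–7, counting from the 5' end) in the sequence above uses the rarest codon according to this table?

3

Codon 1 UGU (Cys): 19.1 per 1000.
Codon 2 UGU (Cys): 19.1 per 1000.
Codon 3 CAU (His): 8.9 per 1000.
Codon 4 CAG (Gln): 24.3 per 1000.
Codon 5 UUC (Phe): 24.8 per 1000.
Codon 6 AAU (Asn): 18.5 per 1000.
Codon 7 CAA (Gln): 19.7 per 1000.
Lowest frequency is 8.9 at codon 3.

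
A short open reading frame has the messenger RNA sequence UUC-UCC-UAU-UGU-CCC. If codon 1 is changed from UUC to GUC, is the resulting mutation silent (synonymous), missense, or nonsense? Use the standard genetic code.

missense

Position 1 falls in codon 1: UUC → Phe.
After the substitution the codon is GUC → Val.
Phe ≠ Val, so this is a missense mutation.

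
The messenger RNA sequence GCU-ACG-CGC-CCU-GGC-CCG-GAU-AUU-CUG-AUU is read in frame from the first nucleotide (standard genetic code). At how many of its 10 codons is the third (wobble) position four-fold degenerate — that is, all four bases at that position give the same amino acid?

Codon 1 GCU (Ala): third position 4-fold.
Codon 2 ACG (Thr): third position 4-fold.
Codon 3 CGC (Arg): third position 4-fold.
Codon 4 CCU (Pro): third position 4-fold.
Codon 5 GGC (Gly): third position 4-fold.
Codon 6 CCG (Pro): third position 4-fold.
Codon 7 GAU (Asp): third position 2-fold.
Codon 8 AUU (Ile): third position 3-fold.
Codon 9 CUG (Leu): third position 4-fold.
Codon 10 AUU (Ile): third position 3-fold.
Four-fold degenerate third positions: 7.

7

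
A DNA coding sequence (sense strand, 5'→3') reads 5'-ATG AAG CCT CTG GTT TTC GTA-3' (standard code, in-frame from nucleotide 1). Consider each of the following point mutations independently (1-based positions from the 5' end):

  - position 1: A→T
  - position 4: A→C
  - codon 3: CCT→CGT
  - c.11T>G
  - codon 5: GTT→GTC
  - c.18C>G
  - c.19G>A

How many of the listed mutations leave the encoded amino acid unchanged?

Codon 1: ATG (Met) → TTG (Leu) — missense.
Codon 2: AAG (Lys) → CAG (Gln) — missense.
Codon 3: CCT (Pro) → CGT (Arg) — missense.
Codon 4: CTG (Leu) → CGG (Arg) — missense.
Codon 5: GTT (Val) → GTC (Val) — synonymous.
Codon 6: TTC (Phe) → TTG (Leu) — missense.
Codon 7: GTA (Val) → ATA (Ile) — missense.
Synonymous: 1 of 7.

1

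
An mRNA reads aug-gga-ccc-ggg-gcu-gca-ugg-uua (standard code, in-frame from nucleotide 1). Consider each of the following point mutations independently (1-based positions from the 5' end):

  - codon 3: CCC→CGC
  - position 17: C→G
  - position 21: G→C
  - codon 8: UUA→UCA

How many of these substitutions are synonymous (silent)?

0

Codon 3: CCC (Pro) → CGC (Arg) — missense.
Codon 6: GCA (Ala) → GGA (Gly) — missense.
Codon 7: UGG (Trp) → UGC (Cys) — missense.
Codon 8: UUA (Leu) → UCA (Ser) — missense.
Synonymous: 0 of 4.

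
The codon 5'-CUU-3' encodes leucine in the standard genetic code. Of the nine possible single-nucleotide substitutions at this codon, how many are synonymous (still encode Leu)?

3

Position 1: none → 0 synonymous.
Position 2: none → 0 synonymous.
Position 3: CUC, CUA, CUG → 3 synonymous.
Total: 0 + 0 + 3 = 3.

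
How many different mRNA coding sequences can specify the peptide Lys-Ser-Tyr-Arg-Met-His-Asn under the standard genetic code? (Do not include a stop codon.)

Lys: 2 codons.
Ser: 6 codons.
Tyr: 2 codons.
Arg: 6 codons.
Met: 1 codon.
His: 2 codons.
Asn: 2 codons.
2 × 6 × 2 × 6 × 1 × 2 × 2 = 576.

576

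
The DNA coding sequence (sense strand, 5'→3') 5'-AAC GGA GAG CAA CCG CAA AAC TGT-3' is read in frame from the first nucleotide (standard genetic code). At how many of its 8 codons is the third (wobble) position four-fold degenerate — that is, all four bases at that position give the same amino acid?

2

Codon 1 AAC (Asn): third position 2-fold.
Codon 2 GGA (Gly): third position 4-fold.
Codon 3 GAG (Glu): third position 2-fold.
Codon 4 CAA (Gln): third position 2-fold.
Codon 5 CCG (Pro): third position 4-fold.
Codon 6 CAA (Gln): third position 2-fold.
Codon 7 AAC (Asn): third position 2-fold.
Codon 8 TGT (Cys): third position 2-fold.
Four-fold degenerate third positions: 2.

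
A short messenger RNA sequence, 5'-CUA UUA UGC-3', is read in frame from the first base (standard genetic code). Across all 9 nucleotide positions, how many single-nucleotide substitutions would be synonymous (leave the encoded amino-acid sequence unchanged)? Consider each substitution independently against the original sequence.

7

Codon 1 (CUA, Leu): 4 synonymous substitutions.
Codon 2 (UUA, Leu): 2 synonymous substitutions.
Codon 3 (UGC, Cys): 1 synonymous substitution.
Total: 4 + 2 + 1 = 7.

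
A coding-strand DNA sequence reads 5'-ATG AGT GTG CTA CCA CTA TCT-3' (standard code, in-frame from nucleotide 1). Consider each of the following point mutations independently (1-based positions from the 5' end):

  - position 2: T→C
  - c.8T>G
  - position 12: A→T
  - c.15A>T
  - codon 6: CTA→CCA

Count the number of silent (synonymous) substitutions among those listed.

Codon 1: ATG (Met) → ACG (Thr) — missense.
Codon 3: GTG (Val) → GGG (Gly) — missense.
Codon 4: CTA (Leu) → CTT (Leu) — synonymous.
Codon 5: CCA (Pro) → CCT (Pro) — synonymous.
Codon 6: CTA (Leu) → CCA (Pro) — missense.
Synonymous: 2 of 5.

2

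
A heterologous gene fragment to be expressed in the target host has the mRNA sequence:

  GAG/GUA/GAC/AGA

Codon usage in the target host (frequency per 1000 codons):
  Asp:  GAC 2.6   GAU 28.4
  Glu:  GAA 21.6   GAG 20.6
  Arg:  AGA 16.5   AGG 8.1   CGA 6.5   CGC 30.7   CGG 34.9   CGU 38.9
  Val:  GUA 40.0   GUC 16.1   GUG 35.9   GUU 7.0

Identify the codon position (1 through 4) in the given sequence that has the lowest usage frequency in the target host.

Codon 1 GAG (Glu): 20.6 per 1000.
Codon 2 GUA (Val): 40.0 per 1000.
Codon 3 GAC (Asp): 2.6 per 1000.
Codon 4 AGA (Arg): 16.5 per 1000.
Lowest frequency is 2.6 at codon 3.

3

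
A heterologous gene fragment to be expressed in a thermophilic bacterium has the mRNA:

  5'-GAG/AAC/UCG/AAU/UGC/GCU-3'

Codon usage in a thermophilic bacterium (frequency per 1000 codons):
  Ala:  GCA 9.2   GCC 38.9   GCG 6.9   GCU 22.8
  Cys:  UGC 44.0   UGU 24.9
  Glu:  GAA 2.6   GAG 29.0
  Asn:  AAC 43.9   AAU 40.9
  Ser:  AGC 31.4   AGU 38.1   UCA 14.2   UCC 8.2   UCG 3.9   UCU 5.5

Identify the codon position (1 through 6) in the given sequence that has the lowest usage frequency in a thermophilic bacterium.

3

Codon 1 GAG (Glu): 29.0 per 1000.
Codon 2 AAC (Asn): 43.9 per 1000.
Codon 3 UCG (Ser): 3.9 per 1000.
Codon 4 AAU (Asn): 40.9 per 1000.
Codon 5 UGC (Cys): 44.0 per 1000.
Codon 6 GCU (Ala): 22.8 per 1000.
Lowest frequency is 3.9 at codon 3.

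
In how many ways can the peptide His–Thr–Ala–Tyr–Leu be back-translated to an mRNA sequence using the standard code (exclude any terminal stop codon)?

His: 2 codons.
Thr: 4 codons.
Ala: 4 codons.
Tyr: 2 codons.
Leu: 6 codons.
2 × 4 × 4 × 2 × 6 = 384.

384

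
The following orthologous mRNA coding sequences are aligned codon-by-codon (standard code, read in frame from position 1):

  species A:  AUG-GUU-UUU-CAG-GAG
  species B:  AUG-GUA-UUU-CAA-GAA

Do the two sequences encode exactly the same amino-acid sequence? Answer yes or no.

Codon 1: AUG Met / AUG Met — identical.
Codon 2: GUU Val / GUA Val — synonymous.
Codon 3: UUU Phe / UUU Phe — identical.
Codon 4: CAG Gln / CAA Gln — synonymous.
Codon 5: GAG Glu / GAA Glu — synonymous.
Nonsynonymous differences: 0 → same protein.

yes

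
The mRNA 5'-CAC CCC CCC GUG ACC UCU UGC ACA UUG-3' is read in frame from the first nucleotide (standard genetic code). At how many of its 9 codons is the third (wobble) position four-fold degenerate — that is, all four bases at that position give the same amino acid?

6

Codon 1 CAC (His): third position 2-fold.
Codon 2 CCC (Pro): third position 4-fold.
Codon 3 CCC (Pro): third position 4-fold.
Codon 4 GUG (Val): third position 4-fold.
Codon 5 ACC (Thr): third position 4-fold.
Codon 6 UCU (Ser): third position 4-fold.
Codon 7 UGC (Cys): third position 2-fold.
Codon 8 ACA (Thr): third position 4-fold.
Codon 9 UUG (Leu): third position 2-fold.
Four-fold degenerate third positions: 6.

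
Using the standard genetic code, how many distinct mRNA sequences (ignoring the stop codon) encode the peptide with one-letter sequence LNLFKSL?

Leu: 6 codons.
Asn: 2 codons.
Leu: 6 codons.
Phe: 2 codons.
Lys: 2 codons.
Ser: 6 codons.
Leu: 6 codons.
6 × 2 × 6 × 2 × 2 × 6 × 6 = 10368.

10368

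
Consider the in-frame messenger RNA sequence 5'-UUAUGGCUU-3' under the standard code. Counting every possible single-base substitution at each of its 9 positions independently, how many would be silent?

Codon 1 (UUA, Leu): 2 synonymous substitutions.
Codon 2 (UGG, Trp): 0 synonymous substitutions.
Codon 3 (CUU, Leu): 3 synonymous substitutions.
Total: 2 + 0 + 3 = 5.

5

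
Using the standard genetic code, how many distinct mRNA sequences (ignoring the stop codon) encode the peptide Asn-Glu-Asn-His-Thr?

Asn: 2 codons.
Glu: 2 codons.
Asn: 2 codons.
His: 2 codons.
Thr: 4 codons.
2 × 2 × 2 × 2 × 4 = 64.

64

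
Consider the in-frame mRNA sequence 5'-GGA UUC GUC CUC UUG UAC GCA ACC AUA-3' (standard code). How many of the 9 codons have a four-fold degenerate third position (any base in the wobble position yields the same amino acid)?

5

Codon 1 GGA (Gly): third position 4-fold.
Codon 2 UUC (Phe): third position 2-fold.
Codon 3 GUC (Val): third position 4-fold.
Codon 4 CUC (Leu): third position 4-fold.
Codon 5 UUG (Leu): third position 2-fold.
Codon 6 UAC (Tyr): third position 2-fold.
Codon 7 GCA (Ala): third position 4-fold.
Codon 8 ACC (Thr): third position 4-fold.
Codon 9 AUA (Ile): third position 3-fold.
Four-fold degenerate third positions: 5.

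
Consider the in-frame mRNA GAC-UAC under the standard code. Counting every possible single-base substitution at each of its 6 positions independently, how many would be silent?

Codon 1 (GAC, Asp): 1 synonymous substitution.
Codon 2 (UAC, Tyr): 1 synonymous substitution.
Total: 1 + 1 = 2.

2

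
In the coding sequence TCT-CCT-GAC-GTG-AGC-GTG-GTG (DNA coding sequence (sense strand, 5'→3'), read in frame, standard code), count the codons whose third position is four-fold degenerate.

5

Codon 1 TCT (Ser): third position 4-fold.
Codon 2 CCT (Pro): third position 4-fold.
Codon 3 GAC (Asp): third position 2-fold.
Codon 4 GTG (Val): third position 4-fold.
Codon 5 AGC (Ser): third position 2-fold.
Codon 6 GTG (Val): third position 4-fold.
Codon 7 GTG (Val): third position 4-fold.
Four-fold degenerate third positions: 5.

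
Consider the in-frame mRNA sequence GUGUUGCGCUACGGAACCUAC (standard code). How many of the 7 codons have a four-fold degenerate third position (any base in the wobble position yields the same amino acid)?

Codon 1 GUG (Val): third position 4-fold.
Codon 2 UUG (Leu): third position 2-fold.
Codon 3 CGC (Arg): third position 4-fold.
Codon 4 UAC (Tyr): third position 2-fold.
Codon 5 GGA (Gly): third position 4-fold.
Codon 6 ACC (Thr): third position 4-fold.
Codon 7 UAC (Tyr): third position 2-fold.
Four-fold degenerate third positions: 4.

4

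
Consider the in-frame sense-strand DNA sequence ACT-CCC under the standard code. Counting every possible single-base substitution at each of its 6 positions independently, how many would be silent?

Codon 1 (ACT, Thr): 3 synonymous substitutions.
Codon 2 (CCC, Pro): 3 synonymous substitutions.
Total: 3 + 3 = 6.

6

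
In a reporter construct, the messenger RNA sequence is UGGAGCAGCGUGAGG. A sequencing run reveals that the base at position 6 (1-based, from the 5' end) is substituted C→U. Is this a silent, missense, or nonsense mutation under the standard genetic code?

silent

Position 6 falls in codon 2: AGC → Ser.
After the substitution the codon is AGU → Ser.
Both encode Ser, so the change is synonymous.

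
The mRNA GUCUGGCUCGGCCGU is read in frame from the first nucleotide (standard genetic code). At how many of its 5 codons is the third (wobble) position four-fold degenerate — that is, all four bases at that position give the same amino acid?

Codon 1 GUC (Val): third position 4-fold.
Codon 2 UGG (Trp): third position 1-fold.
Codon 3 CUC (Leu): third position 4-fold.
Codon 4 GGC (Gly): third position 4-fold.
Codon 5 CGU (Arg): third position 4-fold.
Four-fold degenerate third positions: 4.

4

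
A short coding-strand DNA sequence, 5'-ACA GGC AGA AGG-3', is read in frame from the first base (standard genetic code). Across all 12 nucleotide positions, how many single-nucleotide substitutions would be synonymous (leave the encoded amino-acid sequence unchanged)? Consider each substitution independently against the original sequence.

Codon 1 (ACA, Thr): 3 synonymous substitutions.
Codon 2 (GGC, Gly): 3 synonymous substitutions.
Codon 3 (AGA, Arg): 2 synonymous substitutions.
Codon 4 (AGG, Arg): 2 synonymous substitutions.
Total: 3 + 3 + 2 + 2 = 10.

10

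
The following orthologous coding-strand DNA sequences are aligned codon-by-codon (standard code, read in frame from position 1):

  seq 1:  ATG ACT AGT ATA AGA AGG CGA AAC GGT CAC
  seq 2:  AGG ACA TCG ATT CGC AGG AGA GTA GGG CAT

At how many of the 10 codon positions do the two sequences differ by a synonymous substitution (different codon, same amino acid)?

Codon 1: ATG Met / AGG Arg — nonsynonymous.
Codon 2: ACT Thr / ACA Thr — synonymous.
Codon 3: AGT Ser / TCG Ser — synonymous.
Codon 4: ATA Ile / ATT Ile — synonymous.
Codon 5: AGA Arg / CGC Arg — synonymous.
Codon 6: AGG Arg / AGG Arg — identical.
Codon 7: CGA Arg / AGA Arg — synonymous.
Codon 8: AAC Asn / GTA Val — nonsynonymous.
Codon 9: GGT Gly / GGG Gly — synonymous.
Codon 10: CAC His / CAT His — synonymous.
Synonymous differences: 7.

7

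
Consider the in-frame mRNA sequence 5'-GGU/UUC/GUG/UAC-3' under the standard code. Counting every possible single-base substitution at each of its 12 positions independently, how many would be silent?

8

Codon 1 (GGU, Gly): 3 synonymous substitutions.
Codon 2 (UUC, Phe): 1 synonymous substitution.
Codon 3 (GUG, Val): 3 synonymous substitutions.
Codon 4 (UAC, Tyr): 1 synonymous substitution.
Total: 3 + 1 + 3 + 1 = 8.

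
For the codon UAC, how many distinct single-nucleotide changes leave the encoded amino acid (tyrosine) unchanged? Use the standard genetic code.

Position 1: none → 0 synonymous.
Position 2: none → 0 synonymous.
Position 3: UAU → 1 synonymous.
Total: 0 + 0 + 1 = 1.

1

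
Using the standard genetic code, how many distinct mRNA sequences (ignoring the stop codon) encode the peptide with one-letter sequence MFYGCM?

Met: 1 codon.
Phe: 2 codons.
Tyr: 2 codons.
Gly: 4 codons.
Cys: 2 codons.
Met: 1 codon.
1 × 2 × 2 × 4 × 2 × 1 = 32.

32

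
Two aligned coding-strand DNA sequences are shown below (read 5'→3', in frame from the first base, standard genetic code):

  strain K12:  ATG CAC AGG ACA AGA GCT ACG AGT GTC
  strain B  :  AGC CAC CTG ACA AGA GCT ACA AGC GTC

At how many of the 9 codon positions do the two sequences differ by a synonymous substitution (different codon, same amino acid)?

Codon 1: ATG Met / AGC Ser — nonsynonymous.
Codon 2: CAC His / CAC His — identical.
Codon 3: AGG Arg / CTG Leu — nonsynonymous.
Codon 4: ACA Thr / ACA Thr — identical.
Codon 5: AGA Arg / AGA Arg — identical.
Codon 6: GCT Ala / GCT Ala — identical.
Codon 7: ACG Thr / ACA Thr — synonymous.
Codon 8: AGT Ser / AGC Ser — synonymous.
Codon 9: GTC Val / GTC Val — identical.
Synonymous differences: 2.

2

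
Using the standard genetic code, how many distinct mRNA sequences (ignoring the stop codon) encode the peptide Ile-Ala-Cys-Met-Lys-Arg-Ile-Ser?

Ile: 3 codons.
Ala: 4 codons.
Cys: 2 codons.
Met: 1 codon.
Lys: 2 codons.
Arg: 6 codons.
Ile: 3 codons.
Ser: 6 codons.
3 × 4 × 2 × 1 × 2 × 6 × 3 × 6 = 5184.

5184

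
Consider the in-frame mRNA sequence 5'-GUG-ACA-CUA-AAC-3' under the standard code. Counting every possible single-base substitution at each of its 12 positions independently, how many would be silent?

11

Codon 1 (GUG, Val): 3 synonymous substitutions.
Codon 2 (ACA, Thr): 3 synonymous substitutions.
Codon 3 (CUA, Leu): 4 synonymous substitutions.
Codon 4 (AAC, Asn): 1 synonymous substitution.
Total: 3 + 3 + 4 + 1 = 11.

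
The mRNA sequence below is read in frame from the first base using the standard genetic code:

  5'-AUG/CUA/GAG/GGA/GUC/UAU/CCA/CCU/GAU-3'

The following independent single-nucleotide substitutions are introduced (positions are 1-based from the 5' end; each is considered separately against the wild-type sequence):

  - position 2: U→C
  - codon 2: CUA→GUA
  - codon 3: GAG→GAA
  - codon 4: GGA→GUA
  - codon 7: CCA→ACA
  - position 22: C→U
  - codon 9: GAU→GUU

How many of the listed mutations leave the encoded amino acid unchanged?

1

Codon 1: AUG (Met) → ACG (Thr) — missense.
Codon 2: CUA (Leu) → GUA (Val) — missense.
Codon 3: GAG (Glu) → GAA (Glu) — synonymous.
Codon 4: GGA (Gly) → GUA (Val) — missense.
Codon 7: CCA (Pro) → ACA (Thr) — missense.
Codon 8: CCU (Pro) → UCU (Ser) — missense.
Codon 9: GAU (Asp) → GUU (Val) — missense.
Synonymous: 1 of 7.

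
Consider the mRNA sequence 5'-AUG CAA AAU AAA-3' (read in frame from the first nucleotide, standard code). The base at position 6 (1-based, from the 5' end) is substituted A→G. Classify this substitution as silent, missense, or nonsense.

silent

Position 6 falls in codon 2: CAA → Gln.
After the substitution the codon is CAG → Gln.
Both encode Gln, so the change is synonymous.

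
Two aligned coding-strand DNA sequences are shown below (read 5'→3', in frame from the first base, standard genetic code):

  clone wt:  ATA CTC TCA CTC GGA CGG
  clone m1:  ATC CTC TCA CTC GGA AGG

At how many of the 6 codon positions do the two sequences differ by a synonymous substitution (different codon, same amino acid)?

2

Codon 1: ATA Ile / ATC Ile — synonymous.
Codon 2: CTC Leu / CTC Leu — identical.
Codon 3: TCA Ser / TCA Ser — identical.
Codon 4: CTC Leu / CTC Leu — identical.
Codon 5: GGA Gly / GGA Gly — identical.
Codon 6: CGG Arg / AGG Arg — synonymous.
Synonymous differences: 2.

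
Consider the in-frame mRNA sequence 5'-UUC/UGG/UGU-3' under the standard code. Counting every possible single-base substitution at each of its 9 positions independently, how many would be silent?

2

Codon 1 (UUC, Phe): 1 synonymous substitution.
Codon 2 (UGG, Trp): 0 synonymous substitutions.
Codon 3 (UGU, Cys): 1 synonymous substitution.
Total: 1 + 0 + 1 = 2.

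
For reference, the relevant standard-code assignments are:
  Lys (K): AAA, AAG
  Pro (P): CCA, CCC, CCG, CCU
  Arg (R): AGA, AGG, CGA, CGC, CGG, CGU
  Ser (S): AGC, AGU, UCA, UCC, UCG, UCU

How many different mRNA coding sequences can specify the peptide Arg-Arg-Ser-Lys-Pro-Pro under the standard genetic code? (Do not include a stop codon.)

Arg: 6 codons.
Arg: 6 codons.
Ser: 6 codons.
Lys: 2 codons.
Pro: 4 codons.
Pro: 4 codons.
6 × 6 × 6 × 2 × 4 × 4 = 6912.

6912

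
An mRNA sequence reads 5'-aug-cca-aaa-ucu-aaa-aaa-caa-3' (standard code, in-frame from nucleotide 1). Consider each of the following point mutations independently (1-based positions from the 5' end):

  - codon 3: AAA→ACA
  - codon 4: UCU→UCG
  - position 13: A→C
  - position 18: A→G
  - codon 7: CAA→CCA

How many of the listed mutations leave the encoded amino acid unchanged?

2

Codon 3: AAA (Lys) → ACA (Thr) — missense.
Codon 4: UCU (Ser) → UCG (Ser) — synonymous.
Codon 5: AAA (Lys) → CAA (Gln) — missense.
Codon 6: AAA (Lys) → AAG (Lys) — synonymous.
Codon 7: CAA (Gln) → CCA (Pro) — missense.
Synonymous: 2 of 5.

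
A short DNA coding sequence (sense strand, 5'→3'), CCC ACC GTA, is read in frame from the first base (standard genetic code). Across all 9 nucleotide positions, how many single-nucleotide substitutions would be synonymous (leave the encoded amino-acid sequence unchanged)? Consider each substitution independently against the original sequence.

Codon 1 (CCC, Pro): 3 synonymous substitutions.
Codon 2 (ACC, Thr): 3 synonymous substitutions.
Codon 3 (GTA, Val): 3 synonymous substitutions.
Total: 3 + 3 + 3 = 9.

9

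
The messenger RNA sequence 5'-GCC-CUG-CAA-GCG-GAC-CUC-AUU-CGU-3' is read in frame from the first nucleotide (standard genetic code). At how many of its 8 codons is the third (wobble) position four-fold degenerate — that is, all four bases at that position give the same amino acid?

5

Codon 1 GCC (Ala): third position 4-fold.
Codon 2 CUG (Leu): third position 4-fold.
Codon 3 CAA (Gln): third position 2-fold.
Codon 4 GCG (Ala): third position 4-fold.
Codon 5 GAC (Asp): third position 2-fold.
Codon 6 CUC (Leu): third position 4-fold.
Codon 7 AUU (Ile): third position 3-fold.
Codon 8 CGU (Arg): third position 4-fold.
Four-fold degenerate third positions: 5.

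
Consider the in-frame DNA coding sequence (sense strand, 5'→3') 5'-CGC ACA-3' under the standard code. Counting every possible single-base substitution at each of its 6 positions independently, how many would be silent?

6

Codon 1 (CGC, Arg): 3 synonymous substitutions.
Codon 2 (ACA, Thr): 3 synonymous substitutions.
Total: 3 + 3 = 6.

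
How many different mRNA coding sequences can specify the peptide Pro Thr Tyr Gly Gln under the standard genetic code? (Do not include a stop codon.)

Pro: 4 codons.
Thr: 4 codons.
Tyr: 2 codons.
Gly: 4 codons.
Gln: 2 codons.
4 × 4 × 2 × 4 × 2 = 256.

256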